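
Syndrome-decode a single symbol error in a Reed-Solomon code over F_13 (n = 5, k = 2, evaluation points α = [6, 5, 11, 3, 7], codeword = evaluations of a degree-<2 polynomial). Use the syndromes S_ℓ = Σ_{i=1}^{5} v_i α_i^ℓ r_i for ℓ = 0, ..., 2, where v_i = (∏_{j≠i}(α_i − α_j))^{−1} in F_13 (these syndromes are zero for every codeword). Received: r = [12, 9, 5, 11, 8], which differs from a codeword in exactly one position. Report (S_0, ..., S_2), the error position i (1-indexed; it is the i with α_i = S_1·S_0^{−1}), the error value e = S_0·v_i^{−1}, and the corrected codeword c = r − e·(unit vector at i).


S = (3, 2, 10), error at position 2, error magnitude e = 6, c = [12, 3, 5, 11, 8].

Step 1: column multipliers v_i = (∏_{j≠i}(α_i − α_j))^{−1} mod 13.
  i = 1 (α = 6): (6−5)(6−11)(6−3)(6−7) = 1·(−5)·3·(−1) = 15 ≡ 2, so v_1 = 2^{−1} = 7 (mod 13).
  i = 2 (α = 5): (5−6)(5−11)(5−3)(5−7) = (−1)·(−6)·2·(−2) = −24 ≡ 2, so v_2 = 2^{−1} = 7 (mod 13).
  i = 3 (α = 11): (11−6)(11−5)(11−3)(11−7) = 5·6·8·4 = 960 ≡ 11, so v_3 = 11^{−1} = 6 (mod 13).
  i = 4 (α = 3): (3−6)(3−5)(3−11)(3−7) = (−3)·(−2)·(−8)·(−4) = 192 ≡ 10, so v_4 = 10^{−1} = 4 (mod 13).
  i = 5 (α = 7): (7−6)(7−5)(7−11)(7−3) = 1·2·(−4)·4 = −32 ≡ 7, so v_5 = 7^{−1} = 2 (mod 13).
  v = [7, 7, 6, 4, 2].
Step 2: syndromes of r = [12, 9, 5, 11, 8] (all sums mod 13).
  S_0 = Σ v_i r_i = 7·12 + 7·9 + 6·5 + 4·11 + 2·8 = 237 ≡ 3.
  S_1 = Σ v_i α_i r_i = 7·6·12 + 7·5·9 + 6·11·5 + 4·3·11 + 2·7·8 = 1393 ≡ 2.
  α_i^2 mod 13 = [10, 12, 4, 9, 10].
  S_2 = Σ v_i α_i^2 r_i = 7·10·12 + 7·12·9 + 6·4·5 + 4·9·11 + 2·10·8 = 2272 ≡ 10.
  S = (3, 2, 10) ≠ 0, so r is not a codeword (an error is present).
Step 3: locate the error. For a single error e at position i, S_ℓ = v_i·e·α_i^ℓ, so α_err = S_1/S_0.
  S_0^{−1} = 3^{−1} = 9 (mod 13), so α_err = 2·9 = 18 ≡ 5 = α_2. Error position i = 2.
  Consistency check: S_2/S_1 = 10·7 = 70 ≡ 5 = α_err ✓ (single-error assumption holds).
Step 4: error magnitude e = S_0/v_2 = S_0·∏_{j≠2}(α_2 − α_j) = 3·2 = 6 ≡ 6 (mod 13).
Step 5: correct position 2: c_2 = r_2 − e = 9 − 6 ≡ 3 (mod 13). Hence c = [12, 3, 5, 11, 8].
  Check: interpolating c through the α_i gives m(x) = 10 + 9·x (degree < 2) with m(α_i) = c_i for every i, so c is indeed a codeword.


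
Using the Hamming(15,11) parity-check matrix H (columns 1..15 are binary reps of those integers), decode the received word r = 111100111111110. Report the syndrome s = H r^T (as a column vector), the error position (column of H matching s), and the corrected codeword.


s = (1, 1, 0, 0)^T, error position = 12, corrected codeword c = 111100111110110

Compute s = H r^T mod 2 one row at a time:
  s_1 = 1 + 1 + 1 + 1 + 1 + 1 + 1 + 0 = 7 ≡ 1 (mod 2).
  s_2 = 1 + 0 + 0 + 1 + 1 + 1 + 1 + 0 = 5 ≡ 1 (mod 2).
  s_3 = 1 + 1 + 0 + 1 + 1 + 1 + 1 + 0 = 6 ≡ 0 (mod 2).
  s_4 = 1 + 1 + 0 + 1 + 1 + 1 + 1 + 0 = 6 ≡ 0 (mod 2).
s = (1, 1, 0, 0)^T — this equals column 12 of H (binary 1100), so error is at position 12.
Correct: flip bit 12 of r = 111100111111110 to get c = 111100111110110.


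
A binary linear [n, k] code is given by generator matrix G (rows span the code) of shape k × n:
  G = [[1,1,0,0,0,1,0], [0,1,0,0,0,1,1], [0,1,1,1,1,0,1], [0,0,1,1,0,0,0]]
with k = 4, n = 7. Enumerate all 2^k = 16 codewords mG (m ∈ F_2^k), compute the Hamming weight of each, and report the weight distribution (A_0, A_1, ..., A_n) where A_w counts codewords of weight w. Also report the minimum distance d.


Weight distribution: A_0 = 1, A_2 = 3, A_3 = 4, A_4 = 3, A_5 = 4, A_6 = 1. Minimum distance d = 2.

Enumerate all 2^4 = 16 messages m ∈ F_2^4.
For each, compute codeword c = mG in F_2^7, then tally its weight.
  m = 0000 → c = 0000000, weight = 0.
  m = 1000 → c = 1100010, weight = 3.
  m = 0100 → c = 0100011, weight = 3.
  m = 1100 → c = 1000001, weight = 2.
  m = 0010 → c = 0111101, weight = 5.
  m = 1010 → c = 1011111, weight = 6.
  m = 0110 → c = 0011110, weight = 4.
  m = 1110 → c = 1111100, weight = 5.
  m = 0001 → c = 0011000, weight = 2.
  m = 1001 → c = 1111010, weight = 5.
  m = 0101 → c = 0111011, weight = 5.
  m = 1101 → c = 1011001, weight = 4.
  m = 0011 → c = 0100101, weight = 3.
  m = 1011 → c = 1000111, weight = 4.
  m = 0111 → c = 0000110, weight = 2.
  m = 1111 → c = 1100100, weight = 3.
Tally weights:
  weight 0: 1 codewords.
  weight 2: 3 codewords.
  weight 3: 4 codewords.
  weight 4: 3 codewords.
  weight 5: 4 codewords.
  weight 6: 1 codewords.
Minimum distance d = smallest w > 0 with A_w > 0 = 2.
Sanity: Σ A_w = 16 = 2^4 = 16 ✓.


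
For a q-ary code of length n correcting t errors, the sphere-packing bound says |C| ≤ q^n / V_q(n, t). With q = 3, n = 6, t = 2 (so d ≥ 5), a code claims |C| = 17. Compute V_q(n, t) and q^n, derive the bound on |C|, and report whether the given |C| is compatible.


V_q(n, t) = 73, q^n = 729, Hamming bound = 9, |C| = 17 > bound (violated).

Step 1: Compute V_q(n, t) = Σ_{j=0}^2 C(n, j) (q−1)^j.
  j = 0: C(6,0)·(2)^0 = 1·1 = 1.
  j = 1: C(6,1)·(2)^1 = 6·2 = 12.
  j = 2: C(6,2)·(2)^2 = 15·4 = 60.
  V_q(n, t) = 1 + 12 + 60 = 73.
Step 2: q^n = 3^6 = 729.
Step 3: Hamming bound ⌊q^n / V_q(n,t)⌋ = ⌊729/73⌋ = 9.
Step 4: Compare |C| = 17 to 9: violated.
The claimed |C| lies above the Hamming bound, so no 3-ary code of length 6 with d ≥ 5 can have 17 codewords.


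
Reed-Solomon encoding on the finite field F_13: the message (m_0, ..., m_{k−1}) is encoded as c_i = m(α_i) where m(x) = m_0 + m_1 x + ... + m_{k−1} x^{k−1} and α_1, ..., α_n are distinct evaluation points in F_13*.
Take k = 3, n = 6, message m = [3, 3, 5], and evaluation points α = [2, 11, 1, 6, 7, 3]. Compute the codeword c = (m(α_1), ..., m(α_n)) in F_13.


c = [3, 4, 11, 6, 9, 5]

Message polynomial: m(x) = 3 + 3·x + 5·x^2 (mod 13).
For each evaluation point α_i, compute m(α_i) mod 13:
  α_1 = 2: Horner steps 5 → 0 → 3, so m(2) = 3.
  α_2 = 11: Horner steps 5 → 6 → 4, so m(11) = 4.
  α_3 = 1: Horner steps 5 → 8 → 11, so m(1) = 11.
  α_4 = 6: Horner steps 5 → 7 → 6, so m(6) = 6.
  α_5 = 7: Horner steps 5 → 12 → 9, so m(7) = 9.
  α_6 = 3: Horner steps 5 → 5 → 5, so m(3) = 5.
Codeword c = [3, 4, 11, 6, 9, 5] ∈ F_13^6.


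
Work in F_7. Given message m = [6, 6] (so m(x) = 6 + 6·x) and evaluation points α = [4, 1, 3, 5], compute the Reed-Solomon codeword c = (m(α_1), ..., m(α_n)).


c = [2, 5, 3, 1]

Message polynomial: m(x) = 6 + 6·x (mod 7).
For each evaluation point α_i, compute m(α_i) mod 7:
  α_1 = 4: Horner steps 6 → 2, so m(4) = 2.
  α_2 = 1: Horner steps 6 → 5, so m(1) = 5.
  α_3 = 3: Horner steps 6 → 3, so m(3) = 3.
  α_4 = 5: Horner steps 6 → 1, so m(5) = 1.
Codeword c = [2, 5, 3, 1] ∈ F_7^4.


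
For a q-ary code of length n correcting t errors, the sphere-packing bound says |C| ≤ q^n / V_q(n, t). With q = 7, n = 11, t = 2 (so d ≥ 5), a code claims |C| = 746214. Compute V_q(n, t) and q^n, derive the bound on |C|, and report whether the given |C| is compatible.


V_q(n, t) = 2047, q^n = 1977326743, Hamming bound = 965963, |C| = 746214 ≤ bound (satisfied).

Step 1: Compute V_q(n, t) = Σ_{j=0}^2 C(n, j) (q−1)^j.
  j = 0: C(11,0)·(6)^0 = 1·1 = 1.
  j = 1: C(11,1)·(6)^1 = 11·6 = 66.
  j = 2: C(11,2)·(6)^2 = 55·36 = 1980.
  V_q(n, t) = 1 + 66 + 1980 = 2047.
Step 2: q^n = 7^11 = 1977326743.
Step 3: Hamming bound ⌊q^n / V_q(n,t)⌋ = ⌊1977326743/2047⌋ = 965963.
Step 4: Compare |C| = 746214 to 965963: satisfied.
The claimed |C| lies below the Hamming bound.


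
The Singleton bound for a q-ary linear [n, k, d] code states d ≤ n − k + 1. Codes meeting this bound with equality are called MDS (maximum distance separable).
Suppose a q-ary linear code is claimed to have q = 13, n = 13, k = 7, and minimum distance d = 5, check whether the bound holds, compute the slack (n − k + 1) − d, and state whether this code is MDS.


Singleton RHS = n − k + 1 = 7, slack = 2, bound satisfied, not MDS.

Singleton bound: d ≤ n − k + 1.
Here n = 13, k = 7, so n − k + 1 = 7.
Given d = 5, check d ≤ 7: YES.
Slack = (n − k + 1) − d = 2.
The code is NOT MDS (slack = 2 > 0).
Description: the claimed parameters are [13, 7, 5]_13; such a code would be non-MDS.


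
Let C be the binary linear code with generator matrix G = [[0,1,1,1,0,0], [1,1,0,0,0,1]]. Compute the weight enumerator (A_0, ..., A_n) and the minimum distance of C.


Weight distribution: A_0 = 1, A_3 = 2, A_4 = 1. Minimum distance d = 3.

Enumerate all 2^2 = 4 messages m ∈ F_2^2.
For each, compute codeword c = mG in F_2^6, then tally its weight.
  m = 00 → c = 000000, weight = 0.
  m = 10 → c = 011100, weight = 3.
  m = 01 → c = 110001, weight = 3.
  m = 11 → c = 101101, weight = 4.
Tally weights:
  weight 0: 1 codewords.
  weight 3: 2 codewords.
  weight 4: 1 codewords.
Minimum distance d = smallest w > 0 with A_w > 0 = 3.
Sanity: Σ A_w = 4 = 2^2 = 4 ✓.


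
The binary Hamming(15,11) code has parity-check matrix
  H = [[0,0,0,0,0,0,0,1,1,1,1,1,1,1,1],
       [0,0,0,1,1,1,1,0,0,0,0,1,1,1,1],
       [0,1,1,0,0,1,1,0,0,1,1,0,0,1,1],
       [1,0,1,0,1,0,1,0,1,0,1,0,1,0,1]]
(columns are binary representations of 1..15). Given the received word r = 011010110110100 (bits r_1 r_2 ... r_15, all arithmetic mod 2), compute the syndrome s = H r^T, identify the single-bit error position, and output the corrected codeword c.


s = (0, 1, 1, 1)^T, error position = 7, corrected codeword c = 011010010110100

Compute s = H r^T mod 2 one row at a time:
  s_1 = 1 + 0 + 1 + 1 + 0 + 1 + 0 + 0 = 4 ≡ 0 (mod 2).
  s_2 = 0 + 1 + 0 + 1 + 0 + 1 + 0 + 0 = 3 ≡ 1 (mod 2).
  s_3 = 1 + 1 + 0 + 1 + 1 + 1 + 0 + 0 = 5 ≡ 1 (mod 2).
  s_4 = 0 + 1 + 1 + 1 + 0 + 1 + 1 + 0 = 5 ≡ 1 (mod 2).
s = (0, 1, 1, 1)^T — this equals column 7 of H (binary 0111), so error is at position 7.
Correct: flip bit 7 of r = 011010110110100 to get c = 011010010110100.


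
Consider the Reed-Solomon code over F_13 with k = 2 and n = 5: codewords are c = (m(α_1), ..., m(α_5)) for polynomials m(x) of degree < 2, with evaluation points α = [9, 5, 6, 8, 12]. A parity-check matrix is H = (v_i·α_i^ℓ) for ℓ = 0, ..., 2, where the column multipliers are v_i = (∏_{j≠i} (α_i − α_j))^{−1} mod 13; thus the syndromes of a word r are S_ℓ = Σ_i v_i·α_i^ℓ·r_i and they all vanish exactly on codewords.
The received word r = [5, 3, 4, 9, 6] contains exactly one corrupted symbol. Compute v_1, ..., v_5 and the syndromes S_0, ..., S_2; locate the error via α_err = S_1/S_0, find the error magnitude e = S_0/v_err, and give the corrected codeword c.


S = (10, 11, 3), error at position 2, error magnitude e = 8, c = [5, 8, 4, 9, 6].

Step 1: column multipliers v_i = (∏_{j≠i}(α_i − α_j))^{−1} mod 13.
  i = 1 (α = 9): (9−5)(9−6)(9−8)(9−12) = 4·3·1·(−3) = −36 ≡ 3, so v_1 = 3^{−1} = 9 (mod 13).
  i = 2 (α = 5): (5−9)(5−6)(5−8)(5−12) = (−4)·(−1)·(−3)·(−7) = 84 ≡ 6, so v_2 = 6^{−1} = 11 (mod 13).
  i = 3 (α = 6): (6−9)(6−5)(6−8)(6−12) = (−3)·1·(−2)·(−6) = −36 ≡ 3, so v_3 = 3^{−1} = 9 (mod 13).
  i = 4 (α = 8): (8−9)(8−5)(8−6)(8−12) = (−1)·3·2·(−4) = 24 ≡ 11, so v_4 = 11^{−1} = 6 (mod 13).
  i = 5 (α = 12): (12−9)(12−5)(12−6)(12−8) = 3·7·6·4 = 504 ≡ 10, so v_5 = 10^{−1} = 4 (mod 13).
  v = [9, 11, 9, 6, 4].
Step 2: syndromes of r = [5, 3, 4, 9, 6] (all sums mod 13).
  S_0 = Σ v_i r_i = 9·5 + 11·3 + 9·4 + 6·9 + 4·6 = 192 ≡ 10.
  S_1 = Σ v_i α_i r_i = 9·9·5 + 11·5·3 + 9·6·4 + 6·8·9 + 4·12·6 = 1506 ≡ 11.
  α_i^2 mod 13 = [3, 12, 10, 12, 1].
  S_2 = Σ v_i α_i^2 r_i = 9·3·5 + 11·12·3 + 9·10·4 + 6·12·9 + 4·1·6 = 1563 ≡ 3.
  S = (10, 11, 3) ≠ 0, so r is not a codeword (an error is present).
Step 3: locate the error. For a single error e at position i, S_ℓ = v_i·e·α_i^ℓ, so α_err = S_1/S_0.
  S_0^{−1} = 10^{−1} = 4 (mod 13), so α_err = 11·4 = 44 ≡ 5 = α_2. Error position i = 2.
  Consistency check: S_2/S_1 = 3·6 = 18 ≡ 5 = α_err ✓ (single-error assumption holds).
Step 4: error magnitude e = S_0/v_2 = S_0·∏_{j≠2}(α_2 − α_j) = 10·6 = 60 ≡ 8 (mod 13).
Step 5: correct position 2: c_2 = r_2 − e = 3 − 8 ≡ 8 (mod 13). Hence c = [5, 8, 4, 9, 6].
  Check: interpolating c through the α_i gives m(x) = 2 + 9·x (degree < 2) with m(α_i) = c_i for every i, so c is indeed a codeword.


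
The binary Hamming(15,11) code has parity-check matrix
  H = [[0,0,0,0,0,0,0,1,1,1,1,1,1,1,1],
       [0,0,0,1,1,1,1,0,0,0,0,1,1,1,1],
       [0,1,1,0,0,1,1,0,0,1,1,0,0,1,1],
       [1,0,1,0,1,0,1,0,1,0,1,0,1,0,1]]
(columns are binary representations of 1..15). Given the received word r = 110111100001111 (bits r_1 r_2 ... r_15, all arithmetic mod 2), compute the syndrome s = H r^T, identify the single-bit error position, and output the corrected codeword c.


s = (0, 0, 1, 1)^T, error position = 3, corrected codeword c = 111111100001111

Compute s = H r^T mod 2 one row at a time:
  s_1 = 0 + 0 + 0 + 0 + 1 + 1 + 1 + 1 = 4 ≡ 0 (mod 2).
  s_2 = 1 + 1 + 1 + 1 + 1 + 1 + 1 + 1 = 8 ≡ 0 (mod 2).
  s_3 = 1 + 0 + 1 + 1 + 0 + 0 + 1 + 1 = 5 ≡ 1 (mod 2).
  s_4 = 1 + 0 + 1 + 1 + 0 + 0 + 1 + 1 = 5 ≡ 1 (mod 2).
s = (0, 0, 1, 1)^T — this equals column 3 of H (binary 0011), so error is at position 3.
Correct: flip bit 3 of r = 110111100001111 to get c = 111111100001111.


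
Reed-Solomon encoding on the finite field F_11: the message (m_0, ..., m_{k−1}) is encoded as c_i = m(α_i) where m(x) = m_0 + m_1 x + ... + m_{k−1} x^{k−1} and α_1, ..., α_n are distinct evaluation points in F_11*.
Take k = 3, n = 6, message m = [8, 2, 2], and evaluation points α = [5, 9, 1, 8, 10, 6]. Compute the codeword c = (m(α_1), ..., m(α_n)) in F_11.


c = [2, 1, 1, 9, 8, 4]

Message polynomial: m(x) = 8 + 2·x + 2·x^2 (mod 11).
For each evaluation point α_i, compute m(α_i) mod 11:
  α_1 = 5: Horner steps 2 → 1 → 2, so m(5) = 2.
  α_2 = 9: Horner steps 2 → 9 → 1, so m(9) = 1.
  α_3 = 1: Horner steps 2 → 4 → 1, so m(1) = 1.
  α_4 = 8: Horner steps 2 → 7 → 9, so m(8) = 9.
  α_5 = 10: Horner steps 2 → 0 → 8, so m(10) = 8.
  α_6 = 6: Horner steps 2 → 3 → 4, so m(6) = 4.
Codeword c = [2, 1, 1, 9, 8, 4] ∈ F_11^6.


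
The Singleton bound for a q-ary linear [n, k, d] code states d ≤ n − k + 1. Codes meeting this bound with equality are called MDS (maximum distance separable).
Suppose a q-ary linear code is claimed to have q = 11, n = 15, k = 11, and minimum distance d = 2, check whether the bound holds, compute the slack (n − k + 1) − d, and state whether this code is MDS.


Singleton RHS = n − k + 1 = 5, slack = 3, bound satisfied, not MDS.

Singleton bound: d ≤ n − k + 1.
Here n = 15, k = 11, so n − k + 1 = 5.
Given d = 2, check d ≤ 5: YES.
Slack = (n − k + 1) − d = 3.
The code is NOT MDS (slack = 3 > 0).
Description: the claimed parameters are [15, 11, 2]_11; such a code would be non-MDS.


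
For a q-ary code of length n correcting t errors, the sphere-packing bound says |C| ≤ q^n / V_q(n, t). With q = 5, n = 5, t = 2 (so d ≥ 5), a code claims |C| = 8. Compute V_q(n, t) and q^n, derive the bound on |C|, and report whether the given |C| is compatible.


V_q(n, t) = 181, q^n = 3125, Hamming bound = 17, |C| = 8 ≤ bound (satisfied).

Step 1: Compute V_q(n, t) = Σ_{j=0}^2 C(n, j) (q−1)^j.
  j = 0: C(5,0)·(4)^0 = 1·1 = 1.
  j = 1: C(5,1)·(4)^1 = 5·4 = 20.
  j = 2: C(5,2)·(4)^2 = 10·16 = 160.
  V_q(n, t) = 1 + 20 + 160 = 181.
Step 2: q^n = 5^5 = 3125.
Step 3: Hamming bound ⌊q^n / V_q(n,t)⌋ = ⌊3125/181⌋ = 17.
Step 4: Compare |C| = 8 to 17: satisfied.
The claimed |C| lies below the Hamming bound.


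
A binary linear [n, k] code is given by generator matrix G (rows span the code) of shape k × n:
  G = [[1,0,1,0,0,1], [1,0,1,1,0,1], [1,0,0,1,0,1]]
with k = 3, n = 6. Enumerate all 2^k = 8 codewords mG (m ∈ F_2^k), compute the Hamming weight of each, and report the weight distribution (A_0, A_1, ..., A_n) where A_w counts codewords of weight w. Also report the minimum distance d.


Weight distribution: A_0 = 1, A_1 = 2, A_2 = 2, A_3 = 2, A_4 = 1. Minimum distance d = 1.

Enumerate all 2^3 = 8 messages m ∈ F_2^3.
For each, compute codeword c = mG in F_2^6, then tally its weight.
  m = 000 → c = 000000, weight = 0.
  m = 100 → c = 101001, weight = 3.
  m = 010 → c = 101101, weight = 4.
  m = 110 → c = 000100, weight = 1.
  m = 001 → c = 100101, weight = 3.
  m = 101 → c = 001100, weight = 2.
  m = 011 → c = 001000, weight = 1.
  m = 111 → c = 100001, weight = 2.
Tally weights:
  weight 0: 1 codewords.
  weight 1: 2 codewords.
  weight 2: 2 codewords.
  weight 3: 2 codewords.
  weight 4: 1 codewords.
Minimum distance d = smallest w > 0 with A_w > 0 = 1.
Sanity: Σ A_w = 8 = 2^3 = 8 ✓.


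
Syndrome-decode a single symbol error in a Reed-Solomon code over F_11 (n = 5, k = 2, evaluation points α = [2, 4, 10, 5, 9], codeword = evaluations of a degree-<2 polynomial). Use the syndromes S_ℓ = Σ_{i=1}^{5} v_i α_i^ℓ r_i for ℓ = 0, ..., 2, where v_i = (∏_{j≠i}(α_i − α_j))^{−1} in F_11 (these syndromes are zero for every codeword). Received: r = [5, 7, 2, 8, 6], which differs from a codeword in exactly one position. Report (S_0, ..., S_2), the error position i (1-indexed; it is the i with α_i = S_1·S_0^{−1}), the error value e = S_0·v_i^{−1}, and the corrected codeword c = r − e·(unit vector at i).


S = (9, 4, 3), error at position 5, error magnitude e = 5, c = [5, 7, 2, 8, 1].

Step 1: column multipliers v_i = (∏_{j≠i}(α_i − α_j))^{−1} mod 11.
  i = 1 (α = 2): (2−4)(2−10)(2−5)(2−9) = (−2)·(−8)·(−3)·(−7) = 336 ≡ 6, so v_1 = 6^{−1} = 2 (mod 11).
  i = 2 (α = 4): (4−2)(4−10)(4−5)(4−9) = 2·(−6)·(−1)·(−5) = −60 ≡ 6, so v_2 = 6^{−1} = 2 (mod 11).
  i = 3 (α = 10): (10−2)(10−4)(10−5)(10−9) = 8·6·5·1 = 240 ≡ 9, so v_3 = 9^{−1} = 5 (mod 11).
  i = 4 (α = 5): (5−2)(5−4)(5−10)(5−9) = 3·1·(−5)·(−4) = 60 ≡ 5, so v_4 = 5^{−1} = 9 (mod 11).
  i = 5 (α = 9): (9−2)(9−4)(9−10)(9−5) = 7·5·(−1)·4 = −140 ≡ 3, so v_5 = 3^{−1} = 4 (mod 11).
  v = [2, 2, 5, 9, 4].
Step 2: syndromes of r = [5, 7, 2, 8, 6] (all sums mod 11).
  S_0 = Σ v_i r_i = 2·5 + 2·7 + 5·2 + 9·8 + 4·6 = 130 ≡ 9.
  S_1 = Σ v_i α_i r_i = 2·2·5 + 2·4·7 + 5·10·2 + 9·5·8 + 4·9·6 = 752 ≡ 4.
  α_i^2 mod 11 = [4, 5, 1, 3, 4].
  S_2 = Σ v_i α_i^2 r_i = 2·4·5 + 2·5·7 + 5·1·2 + 9·3·8 + 4·4·6 = 432 ≡ 3.
  S = (9, 4, 3) ≠ 0, so r is not a codeword (an error is present).
Step 3: locate the error. For a single error e at position i, S_ℓ = v_i·e·α_i^ℓ, so α_err = S_1/S_0.
  S_0^{−1} = 9^{−1} = 5 (mod 11), so α_err = 4·5 = 20 ≡ 9 = α_5. Error position i = 5.
  Consistency check: S_2/S_1 = 3·3 = 9 ≡ 9 = α_err ✓ (single-error assumption holds).
Step 4: error magnitude e = S_0/v_5 = S_0·∏_{j≠5}(α_5 − α_j) = 9·3 = 27 ≡ 5 (mod 11).
Step 5: correct position 5: c_5 = r_5 − e = 6 − 5 ≡ 1 (mod 11). Hence c = [5, 7, 2, 8, 1].
  Check: interpolating c through the α_i gives m(x) = 3 + 1·x (degree < 2) with m(α_i) = c_i for every i, so c is indeed a codeword.


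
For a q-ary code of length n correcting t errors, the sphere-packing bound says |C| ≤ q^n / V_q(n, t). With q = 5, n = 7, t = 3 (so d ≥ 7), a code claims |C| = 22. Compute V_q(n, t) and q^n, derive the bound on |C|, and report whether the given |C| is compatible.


V_q(n, t) = 2605, q^n = 78125, Hamming bound = 29, |C| = 22 ≤ bound (satisfied).

Step 1: Compute V_q(n, t) = Σ_{j=0}^3 C(n, j) (q−1)^j.
  j = 0: C(7,0)·(4)^0 = 1·1 = 1.
  j = 1: C(7,1)·(4)^1 = 7·4 = 28.
  j = 2: C(7,2)·(4)^2 = 21·16 = 336.
  j = 3: C(7,3)·(4)^3 = 35·64 = 2240.
  V_q(n, t) = 1 + 28 + 336 + 2240 = 2605.
Step 2: q^n = 5^7 = 78125.
Step 3: Hamming bound ⌊q^n / V_q(n,t)⌋ = ⌊78125/2605⌋ = 29.
Step 4: Compare |C| = 22 to 29: satisfied.
The claimed |C| lies below the Hamming bound.


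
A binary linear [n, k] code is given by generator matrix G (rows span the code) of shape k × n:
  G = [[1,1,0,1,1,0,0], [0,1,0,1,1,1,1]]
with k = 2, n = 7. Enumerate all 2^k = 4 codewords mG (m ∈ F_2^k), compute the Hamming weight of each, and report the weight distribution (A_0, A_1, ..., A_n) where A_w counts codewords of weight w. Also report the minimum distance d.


Weight distribution: A_0 = 1, A_3 = 1, A_4 = 1, A_5 = 1. Minimum distance d = 3.

Enumerate all 2^2 = 4 messages m ∈ F_2^2.
For each, compute codeword c = mG in F_2^7, then tally its weight.
  m = 00 → c = 0000000, weight = 0.
  m = 10 → c = 1101100, weight = 4.
  m = 01 → c = 0101111, weight = 5.
  m = 11 → c = 1000011, weight = 3.
Tally weights:
  weight 0: 1 codewords.
  weight 3: 1 codewords.
  weight 4: 1 codewords.
  weight 5: 1 codewords.
Minimum distance d = smallest w > 0 with A_w > 0 = 3.
Sanity: Σ A_w = 4 = 2^2 = 4 ✓.


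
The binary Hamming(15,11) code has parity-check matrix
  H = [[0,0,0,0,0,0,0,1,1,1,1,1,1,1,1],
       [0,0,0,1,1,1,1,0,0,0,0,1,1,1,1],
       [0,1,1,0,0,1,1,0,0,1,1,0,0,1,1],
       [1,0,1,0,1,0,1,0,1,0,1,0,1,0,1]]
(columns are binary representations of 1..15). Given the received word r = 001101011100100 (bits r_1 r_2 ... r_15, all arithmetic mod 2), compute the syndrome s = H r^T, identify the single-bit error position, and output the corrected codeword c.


s = (0, 1, 1, 1)^T, error position = 7, corrected codeword c = 001101111100100

Compute s = H r^T mod 2 one row at a time:
  s_1 = 1 + 1 + 1 + 0 + 0 + 1 + 0 + 0 = 4 ≡ 0 (mod 2).
  s_2 = 1 + 0 + 1 + 0 + 0 + 1 + 0 + 0 = 3 ≡ 1 (mod 2).
  s_3 = 0 + 1 + 1 + 0 + 1 + 0 + 0 + 0 = 3 ≡ 1 (mod 2).
  s_4 = 0 + 1 + 0 + 0 + 1 + 0 + 1 + 0 = 3 ≡ 1 (mod 2).
s = (0, 1, 1, 1)^T — this equals column 7 of H (binary 0111), so error is at position 7.
Correct: flip bit 7 of r = 001101011100100 to get c = 001101111100100.


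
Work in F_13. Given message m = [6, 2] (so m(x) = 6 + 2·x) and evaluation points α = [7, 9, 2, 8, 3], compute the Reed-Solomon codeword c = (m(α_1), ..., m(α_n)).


c = [7, 11, 10, 9, 12]

Message polynomial: m(x) = 6 + 2·x (mod 13).
For each evaluation point α_i, compute m(α_i) mod 13:
  α_1 = 7: Horner steps 2 → 7, so m(7) = 7.
  α_2 = 9: Horner steps 2 → 11, so m(9) = 11.
  α_3 = 2: Horner steps 2 → 10, so m(2) = 10.
  α_4 = 8: Horner steps 2 → 9, so m(8) = 9.
  α_5 = 3: Horner steps 2 → 12, so m(3) = 12.
Codeword c = [7, 11, 10, 9, 12] ∈ F_13^5.


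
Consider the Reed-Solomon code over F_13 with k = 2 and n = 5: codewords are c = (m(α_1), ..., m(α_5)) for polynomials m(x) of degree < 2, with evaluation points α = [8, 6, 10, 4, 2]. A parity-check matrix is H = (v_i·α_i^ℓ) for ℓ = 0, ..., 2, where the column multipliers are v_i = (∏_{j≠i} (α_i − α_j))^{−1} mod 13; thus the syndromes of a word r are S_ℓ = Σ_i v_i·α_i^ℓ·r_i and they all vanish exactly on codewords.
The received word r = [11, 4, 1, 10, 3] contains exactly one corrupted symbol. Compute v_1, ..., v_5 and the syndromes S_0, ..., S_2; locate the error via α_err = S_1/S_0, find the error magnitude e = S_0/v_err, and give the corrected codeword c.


S = (5, 11, 6), error at position 3, error magnitude e = 9, c = [11, 4, 5, 10, 3].

Step 1: column multipliers v_i = (∏_{j≠i}(α_i − α_j))^{−1} mod 13.
  i = 1 (α = 8): (8−6)(8−10)(8−4)(8−2) = 2·(−2)·4·6 = −96 ≡ 8, so v_1 = 8^{−1} = 5 (mod 13).
  i = 2 (α = 6): (6−8)(6−10)(6−4)(6−2) = (−2)·(−4)·2·4 = 64 ≡ 12, so v_2 = 12^{−1} = 12 (mod 13).
  i = 3 (α = 10): (10−8)(10−6)(10−4)(10−2) = 2·4·6·8 = 384 ≡ 7, so v_3 = 7^{−1} = 2 (mod 13).
  i = 4 (α = 4): (4−8)(4−6)(4−10)(4−2) = (−4)·(−2)·(−6)·2 = −96 ≡ 8, so v_4 = 8^{−1} = 5 (mod 13).
  i = 5 (α = 2): (2−8)(2−6)(2−10)(2−4) = (−6)·(−4)·(−8)·(−2) = 384 ≡ 7, so v_5 = 7^{−1} = 2 (mod 13).
  v = [5, 12, 2, 5, 2].
Step 2: syndromes of r = [11, 4, 1, 10, 3] (all sums mod 13).
  S_0 = Σ v_i r_i = 5·11 + 12·4 + 2·1 + 5·10 + 2·3 = 161 ≡ 5.
  S_1 = Σ v_i α_i r_i = 5·8·11 + 12·6·4 + 2·10·1 + 5·4·10 + 2·2·3 = 960 ≡ 11.
  α_i^2 mod 13 = [12, 10, 9, 3, 4].
  S_2 = Σ v_i α_i^2 r_i = 5·12·11 + 12·10·4 + 2·9·1 + 5·3·10 + 2·4·3 = 1332 ≡ 6.
  S = (5, 11, 6) ≠ 0, so r is not a codeword (an error is present).
Step 3: locate the error. For a single error e at position i, S_ℓ = v_i·e·α_i^ℓ, so α_err = S_1/S_0.
  S_0^{−1} = 5^{−1} = 8 (mod 13), so α_err = 11·8 = 88 ≡ 10 = α_3. Error position i = 3.
  Consistency check: S_2/S_1 = 6·6 = 36 ≡ 10 = α_err ✓ (single-error assumption holds).
Step 4: error magnitude e = S_0/v_3 = S_0·∏_{j≠3}(α_3 − α_j) = 5·7 = 35 ≡ 9 (mod 13).
Step 5: correct position 3: c_3 = r_3 − e = 1 − 9 ≡ 5 (mod 13). Hence c = [11, 4, 5, 10, 3].
  Check: interpolating c through the α_i gives m(x) = 9 + 10·x (degree < 2) with m(α_i) = c_i for every i, so c is indeed a codeword.


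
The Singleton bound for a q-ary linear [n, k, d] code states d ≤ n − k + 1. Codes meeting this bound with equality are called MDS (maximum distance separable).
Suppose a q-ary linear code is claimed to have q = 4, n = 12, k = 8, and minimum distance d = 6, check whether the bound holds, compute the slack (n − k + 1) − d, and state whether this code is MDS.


Singleton RHS = n − k + 1 = 5, slack = -1, bound violated (no such code; not MDS).

Singleton bound: d ≤ n − k + 1.
Here n = 12, k = 8, so n − k + 1 = 5.
Given d = 6, check d ≤ 5: NO.
Slack = (n − k + 1) − d = -1.
The slack is negative: d = 6 exceeds n − k + 1 = 5 by 1, so the Singleton bound is violated and no linear [12, 8, 6]_4 code can exist. In particular it is not MDS (MDS requires d = n − k + 1 exactly).
Description: the claimed parameters are [12, 8, 6]_4; such a code would be impossible (violates the Singleton bound).


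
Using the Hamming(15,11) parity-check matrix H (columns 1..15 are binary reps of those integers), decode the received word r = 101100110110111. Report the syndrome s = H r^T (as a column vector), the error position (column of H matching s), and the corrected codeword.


s = (0, 1, 0, 0)^T, error position = 4, corrected codeword c = 101000110110111

Compute s = H r^T mod 2 one row at a time:
  s_1 = 1 + 0 + 1 + 1 + 0 + 1 + 1 + 1 = 6 ≡ 0 (mod 2).
  s_2 = 1 + 0 + 0 + 1 + 0 + 1 + 1 + 1 = 5 ≡ 1 (mod 2).
  s_3 = 0 + 1 + 0 + 1 + 1 + 1 + 1 + 1 = 6 ≡ 0 (mod 2).
  s_4 = 1 + 1 + 0 + 1 + 0 + 1 + 1 + 1 = 6 ≡ 0 (mod 2).
s = (0, 1, 0, 0)^T — this equals column 4 of H (binary 0100), so error is at position 4.
Correct: flip bit 4 of r = 101100110110111 to get c = 101000110110111.


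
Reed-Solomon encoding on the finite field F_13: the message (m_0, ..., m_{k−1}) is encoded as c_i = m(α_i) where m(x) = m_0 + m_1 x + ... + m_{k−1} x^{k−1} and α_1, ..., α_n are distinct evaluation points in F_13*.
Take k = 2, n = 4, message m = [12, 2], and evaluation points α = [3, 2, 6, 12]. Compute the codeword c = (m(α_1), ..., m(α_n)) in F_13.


c = [5, 3, 11, 10]

Message polynomial: m(x) = 12 + 2·x (mod 13).
For each evaluation point α_i, compute m(α_i) mod 13:
  α_1 = 3: Horner steps 2 → 5, so m(3) = 5.
  α_2 = 2: Horner steps 2 → 3, so m(2) = 3.
  α_3 = 6: Horner steps 2 → 11, so m(6) = 11.
  α_4 = 12: Horner steps 2 → 10, so m(12) = 10.
Codeword c = [5, 3, 11, 10] ∈ F_13^4.


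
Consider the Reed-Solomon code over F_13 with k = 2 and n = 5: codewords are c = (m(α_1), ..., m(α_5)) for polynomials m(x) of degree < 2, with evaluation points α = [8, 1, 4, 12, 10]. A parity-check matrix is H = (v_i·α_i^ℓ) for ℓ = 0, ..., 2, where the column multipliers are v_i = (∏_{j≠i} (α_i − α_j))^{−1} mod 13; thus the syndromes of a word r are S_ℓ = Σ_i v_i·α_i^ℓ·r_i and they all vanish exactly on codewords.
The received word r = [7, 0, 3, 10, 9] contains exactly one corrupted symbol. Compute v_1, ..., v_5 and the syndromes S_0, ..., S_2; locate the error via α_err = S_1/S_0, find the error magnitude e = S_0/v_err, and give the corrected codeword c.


S = (6, 7, 6), error at position 4, error magnitude e = 12, c = [7, 0, 3, 11, 9].

Step 1: column multipliers v_i = (∏_{j≠i}(α_i − α_j))^{−1} mod 13.
  i = 1 (α = 8): (8−1)(8−4)(8−12)(8−10) = 7·4·(−4)·(−2) = 224 ≡ 3, so v_1 = 3^{−1} = 9 (mod 13).
  i = 2 (α = 1): (1−8)(1−4)(1−12)(1−10) = (−7)·(−3)·(−11)·(−9) = 2079 ≡ 12, so v_2 = 12^{−1} = 12 (mod 13).
  i = 3 (α = 4): (4−8)(4−1)(4−12)(4−10) = (−4)·3·(−8)·(−6) = −576 ≡ 9, so v_3 = 9^{−1} = 3 (mod 13).
  i = 4 (α = 12): (12−8)(12−1)(12−4)(12−10) = 4·11·8·2 = 704 ≡ 2, so v_4 = 2^{−1} = 7 (mod 13).
  i = 5 (α = 10): (10−8)(10−1)(10−4)(10−12) = 2·9·6·(−2) = −216 ≡ 5, so v_5 = 5^{−1} = 8 (mod 13).
  v = [9, 12, 3, 7, 8].
Step 2: syndromes of r = [7, 0, 3, 10, 9] (all sums mod 13).
  S_0 = Σ v_i r_i = 9·7 + 12·0 + 3·3 + 7·10 + 8·9 = 214 ≡ 6.
  S_1 = Σ v_i α_i r_i = 9·8·7 + 12·1·0 + 3·4·3 + 7·12·10 + 8·10·9 = 2100 ≡ 7.
  α_i^2 mod 13 = [12, 1, 3, 1, 9].
  S_2 = Σ v_i α_i^2 r_i = 9·12·7 + 12·1·0 + 3·3·3 + 7·1·10 + 8·9·9 = 1501 ≡ 6.
  S = (6, 7, 6) ≠ 0, so r is not a codeword (an error is present).
Step 3: locate the error. For a single error e at position i, S_ℓ = v_i·e·α_i^ℓ, so α_err = S_1/S_0.
  S_0^{−1} = 6^{−1} = 11 (mod 13), so α_err = 7·11 = 77 ≡ 12 = α_4. Error position i = 4.
  Consistency check: S_2/S_1 = 6·2 = 12 ≡ 12 = α_err ✓ (single-error assumption holds).
Step 4: error magnitude e = S_0/v_4 = S_0·∏_{j≠4}(α_4 − α_j) = 6·2 = 12 ≡ 12 (mod 13).
Step 5: correct position 4: c_4 = r_4 − e = 10 − 12 ≡ 11 (mod 13). Hence c = [7, 0, 3, 11, 9].
  Check: interpolating c through the α_i gives m(x) = 12 + 1·x (degree < 2) with m(α_i) = c_i for every i, so c is indeed a codeword.


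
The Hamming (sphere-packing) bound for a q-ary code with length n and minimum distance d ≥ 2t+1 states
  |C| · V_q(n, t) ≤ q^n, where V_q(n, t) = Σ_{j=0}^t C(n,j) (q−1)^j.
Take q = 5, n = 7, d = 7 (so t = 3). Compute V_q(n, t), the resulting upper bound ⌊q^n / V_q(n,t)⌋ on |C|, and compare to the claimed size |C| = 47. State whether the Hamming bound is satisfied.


V_q(n, t) = 2605, q^n = 78125, Hamming bound = 29, |C| = 47 > bound (violated).

Step 1: Compute V_q(n, t) = Σ_{j=0}^3 C(n, j) (q−1)^j.
  j = 0: C(7,0)·(4)^0 = 1·1 = 1.
  j = 1: C(7,1)·(4)^1 = 7·4 = 28.
  j = 2: C(7,2)·(4)^2 = 21·16 = 336.
  j = 3: C(7,3)·(4)^3 = 35·64 = 2240.
  V_q(n, t) = 1 + 28 + 336 + 2240 = 2605.
Step 2: q^n = 5^7 = 78125.
Step 3: Hamming bound ⌊q^n / V_q(n,t)⌋ = ⌊78125/2605⌋ = 29.
Step 4: Compare |C| = 47 to 29: violated.
The claimed |C| lies above the Hamming bound, so no 5-ary code of length 7 with d ≥ 7 can have 47 codewords.


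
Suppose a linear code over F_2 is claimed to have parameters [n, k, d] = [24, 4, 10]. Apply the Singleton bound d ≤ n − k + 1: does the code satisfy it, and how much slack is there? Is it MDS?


Singleton RHS = n − k + 1 = 21, slack = 11, bound satisfied, not MDS.

Singleton bound: d ≤ n − k + 1.
Here n = 24, k = 4, so n − k + 1 = 21.
Given d = 10, check d ≤ 21: YES.
Slack = (n − k + 1) − d = 11.
The code is NOT MDS (slack = 11 > 0).
Description: the claimed parameters are [24, 4, 10]_2; such a code would be non-MDS.


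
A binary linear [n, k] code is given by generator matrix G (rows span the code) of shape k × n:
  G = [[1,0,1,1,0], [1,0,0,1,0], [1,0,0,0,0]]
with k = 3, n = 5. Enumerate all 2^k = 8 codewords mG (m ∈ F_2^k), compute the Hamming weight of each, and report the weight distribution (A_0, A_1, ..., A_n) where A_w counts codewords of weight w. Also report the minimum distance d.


Weight distribution: A_0 = 1, A_1 = 3, A_2 = 3, A_3 = 1. Minimum distance d = 1.

Enumerate all 2^3 = 8 messages m ∈ F_2^3.
For each, compute codeword c = mG in F_2^5, then tally its weight.
  m = 000 → c = 00000, weight = 0.
  m = 100 → c = 10110, weight = 3.
  m = 010 → c = 10010, weight = 2.
  m = 110 → c = 00100, weight = 1.
  m = 001 → c = 10000, weight = 1.
  m = 101 → c = 00110, weight = 2.
  m = 011 → c = 00010, weight = 1.
  m = 111 → c = 10100, weight = 2.
Tally weights:
  weight 0: 1 codewords.
  weight 1: 3 codewords.
  weight 2: 3 codewords.
  weight 3: 1 codewords.
Minimum distance d = smallest w > 0 with A_w > 0 = 1.
Sanity: Σ A_w = 8 = 2^3 = 8 ✓.


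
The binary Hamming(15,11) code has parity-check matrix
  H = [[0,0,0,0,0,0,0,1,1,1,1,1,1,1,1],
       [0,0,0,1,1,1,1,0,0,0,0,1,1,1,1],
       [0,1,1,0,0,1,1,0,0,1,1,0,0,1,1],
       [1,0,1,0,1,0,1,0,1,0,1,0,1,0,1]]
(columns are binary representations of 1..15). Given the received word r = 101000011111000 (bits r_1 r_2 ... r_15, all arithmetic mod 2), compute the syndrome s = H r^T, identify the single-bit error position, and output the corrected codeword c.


s = (1, 1, 1, 0)^T, error position = 14, corrected codeword c = 101000011111010

Compute s = H r^T mod 2 one row at a time:
  s_1 = 1 + 1 + 1 + 1 + 1 + 0 + 0 + 0 = 5 ≡ 1 (mod 2).
  s_2 = 0 + 0 + 0 + 0 + 1 + 0 + 0 + 0 = 1 ≡ 1 (mod 2).
  s_3 = 0 + 1 + 0 + 0 + 1 + 1 + 0 + 0 = 3 ≡ 1 (mod 2).
  s_4 = 1 + 1 + 0 + 0 + 1 + 1 + 0 + 0 = 4 ≡ 0 (mod 2).
s = (1, 1, 1, 0)^T — this equals column 14 of H (binary 1110), so error is at position 14.
Correct: flip bit 14 of r = 101000011111000 to get c = 101000011111010.


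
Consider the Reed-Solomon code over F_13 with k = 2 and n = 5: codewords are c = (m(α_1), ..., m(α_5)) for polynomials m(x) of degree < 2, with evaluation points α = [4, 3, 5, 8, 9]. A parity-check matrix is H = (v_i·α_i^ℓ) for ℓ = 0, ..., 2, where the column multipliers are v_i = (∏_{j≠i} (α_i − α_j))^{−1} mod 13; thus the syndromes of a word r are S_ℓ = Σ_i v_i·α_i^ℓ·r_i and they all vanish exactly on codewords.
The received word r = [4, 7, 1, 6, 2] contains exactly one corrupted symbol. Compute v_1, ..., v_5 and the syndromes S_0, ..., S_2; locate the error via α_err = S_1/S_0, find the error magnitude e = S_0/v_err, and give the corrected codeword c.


S = (8, 12, 5), error at position 4, error magnitude e = 1, c = [4, 7, 1, 5, 2].

Step 1: column multipliers v_i = (∏_{j≠i}(α_i − α_j))^{−1} mod 13.
  i = 1 (α = 4): (4−3)(4−5)(4−8)(4−9) = 1·(−1)·(−4)·(−5) = −20 ≡ 6, so v_1 = 6^{−1} = 11 (mod 13).
  i = 2 (α = 3): (3−4)(3−5)(3−8)(3−9) = (−1)·(−2)·(−5)·(−6) = 60 ≡ 8, so v_2 = 8^{−1} = 5 (mod 13).
  i = 3 (α = 5): (5−4)(5−3)(5−8)(5−9) = 1·2·(−3)·(−4) = 24 ≡ 11, so v_3 = 11^{−1} = 6 (mod 13).
  i = 4 (α = 8): (8−4)(8−3)(8−5)(8−9) = 4·5·3·(−1) = −60 ≡ 5, so v_4 = 5^{−1} = 8 (mod 13).
  i = 5 (α = 9): (9−4)(9−3)(9−5)(9−8) = 5·6·4·1 = 120 ≡ 3, so v_5 = 3^{−1} = 9 (mod 13).
  v = [11, 5, 6, 8, 9].
Step 2: syndromes of r = [4, 7, 1, 6, 2] (all sums mod 13).
  S_0 = Σ v_i r_i = 11·4 + 5·7 + 6·1 + 8·6 + 9·2 = 151 ≡ 8.
  S_1 = Σ v_i α_i r_i = 11·4·4 + 5·3·7 + 6·5·1 + 8·8·6 + 9·9·2 = 857 ≡ 12.
  α_i^2 mod 13 = [3, 9, 12, 12, 3].
  S_2 = Σ v_i α_i^2 r_i = 11·3·4 + 5·9·7 + 6·12·1 + 8·12·6 + 9·3·2 = 1149 ≡ 5.
  S = (8, 12, 5) ≠ 0, so r is not a codeword (an error is present).
Step 3: locate the error. For a single error e at position i, S_ℓ = v_i·e·α_i^ℓ, so α_err = S_1/S_0.
  S_0^{−1} = 8^{−1} = 5 (mod 13), so α_err = 12·5 = 60 ≡ 8 = α_4. Error position i = 4.
  Consistency check: S_2/S_1 = 5·12 = 60 ≡ 8 = α_err ✓ (single-error assumption holds).
Step 4: error magnitude e = S_0/v_4 = S_0·∏_{j≠4}(α_4 − α_j) = 8·5 = 40 ≡ 1 (mod 13).
Step 5: correct position 4: c_4 = r_4 − e = 6 − 1 ≡ 5 (mod 13). Hence c = [4, 7, 1, 5, 2].
  Check: interpolating c through the α_i gives m(x) = 3 + 10·x (degree < 2) with m(α_i) = c_i for every i, so c is indeed a codeword.


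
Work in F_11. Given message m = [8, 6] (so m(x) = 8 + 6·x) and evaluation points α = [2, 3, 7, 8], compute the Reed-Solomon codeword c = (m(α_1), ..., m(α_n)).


c = [9, 4, 6, 1]

Message polynomial: m(x) = 8 + 6·x (mod 11).
For each evaluation point α_i, compute m(α_i) mod 11:
  α_1 = 2: Horner steps 6 → 9, so m(2) = 9.
  α_2 = 3: Horner steps 6 → 4, so m(3) = 4.
  α_3 = 7: Horner steps 6 → 6, so m(7) = 6.
  α_4 = 8: Horner steps 6 → 1, so m(8) = 1.
Codeword c = [9, 4, 6, 1] ∈ F_11^4.


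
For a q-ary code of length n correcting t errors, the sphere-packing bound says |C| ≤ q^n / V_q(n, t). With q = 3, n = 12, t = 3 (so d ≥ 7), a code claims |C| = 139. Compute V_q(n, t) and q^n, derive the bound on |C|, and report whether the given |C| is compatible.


V_q(n, t) = 2049, q^n = 531441, Hamming bound = 259, |C| = 139 ≤ bound (satisfied).

Step 1: Compute V_q(n, t) = Σ_{j=0}^3 C(n, j) (q−1)^j.
  j = 0: C(12,0)·(2)^0 = 1·1 = 1.
  j = 1: C(12,1)·(2)^1 = 12·2 = 24.
  j = 2: C(12,2)·(2)^2 = 66·4 = 264.
  j = 3: C(12,3)·(2)^3 = 220·8 = 1760.
  V_q(n, t) = 1 + 24 + 264 + 1760 = 2049.
Step 2: q^n = 3^12 = 531441.
Step 3: Hamming bound ⌊q^n / V_q(n,t)⌋ = ⌊531441/2049⌋ = 259.
Step 4: Compare |C| = 139 to 259: satisfied.
The claimed |C| lies below the Hamming bound.


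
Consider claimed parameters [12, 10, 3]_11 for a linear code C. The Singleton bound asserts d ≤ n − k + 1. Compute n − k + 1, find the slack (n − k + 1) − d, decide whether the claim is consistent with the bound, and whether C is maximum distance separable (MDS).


Singleton RHS = n − k + 1 = 3, slack = 0, bound satisfied, MDS.

Singleton bound: d ≤ n − k + 1.
Here n = 12, k = 10, so n − k + 1 = 3.
Given d = 3, check d ≤ 3: YES.
Slack = (n − k + 1) − d = 0.
The code is MDS (slack = 0).
Description: the claimed parameters are [12, 10, 3]_11; such a code would be MDS (meets Singleton bound).


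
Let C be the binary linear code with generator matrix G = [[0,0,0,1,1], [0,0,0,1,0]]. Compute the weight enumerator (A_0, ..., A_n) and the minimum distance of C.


Weight distribution: A_0 = 1, A_1 = 2, A_2 = 1. Minimum distance d = 1.

Enumerate all 2^2 = 4 messages m ∈ F_2^2.
For each, compute codeword c = mG in F_2^5, then tally its weight.
  m = 00 → c = 00000, weight = 0.
  m = 10 → c = 00011, weight = 2.
  m = 01 → c = 00010, weight = 1.
  m = 11 → c = 00001, weight = 1.
Tally weights:
  weight 0: 1 codewords.
  weight 1: 2 codewords.
  weight 2: 1 codewords.
Minimum distance d = smallest w > 0 with A_w > 0 = 1.
Sanity: Σ A_w = 4 = 2^2 = 4 ✓.


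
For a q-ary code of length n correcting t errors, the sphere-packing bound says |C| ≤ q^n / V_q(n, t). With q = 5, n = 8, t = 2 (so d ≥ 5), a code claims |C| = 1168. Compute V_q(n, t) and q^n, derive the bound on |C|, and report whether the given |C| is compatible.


V_q(n, t) = 481, q^n = 390625, Hamming bound = 812, |C| = 1168 > bound (violated).

Step 1: Compute V_q(n, t) = Σ_{j=0}^2 C(n, j) (q−1)^j.
  j = 0: C(8,0)·(4)^0 = 1·1 = 1.
  j = 1: C(8,1)·(4)^1 = 8·4 = 32.
  j = 2: C(8,2)·(4)^2 = 28·16 = 448.
  V_q(n, t) = 1 + 32 + 448 = 481.
Step 2: q^n = 5^8 = 390625.
Step 3: Hamming bound ⌊q^n / V_q(n,t)⌋ = ⌊390625/481⌋ = 812.
Step 4: Compare |C| = 1168 to 812: violated.
The claimed |C| lies above the Hamming bound, so no 5-ary code of length 8 with d ≥ 5 can have 1168 codewords.


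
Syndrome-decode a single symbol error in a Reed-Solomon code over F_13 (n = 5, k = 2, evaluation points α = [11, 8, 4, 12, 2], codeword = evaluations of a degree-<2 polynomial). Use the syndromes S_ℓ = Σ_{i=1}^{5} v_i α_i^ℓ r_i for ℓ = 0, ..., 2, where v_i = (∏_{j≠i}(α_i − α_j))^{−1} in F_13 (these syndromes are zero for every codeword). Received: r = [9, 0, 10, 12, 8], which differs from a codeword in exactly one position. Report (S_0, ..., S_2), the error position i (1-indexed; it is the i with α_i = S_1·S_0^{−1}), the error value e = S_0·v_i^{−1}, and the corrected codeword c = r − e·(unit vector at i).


S = (5, 7, 2), error at position 3, error magnitude e = 9, c = [9, 0, 1, 12, 8].

Step 1: column multipliers v_i = (∏_{j≠i}(α_i − α_j))^{−1} mod 13.
  i = 1 (α = 11): (11−8)(11−4)(11−12)(11−2) = 3·7·(−1)·9 = −189 ≡ 6, so v_1 = 6^{−1} = 11 (mod 13).
  i = 2 (α = 8): (8−11)(8−4)(8−12)(8−2) = (−3)·4·(−4)·6 = 288 ≡ 2, so v_2 = 2^{−1} = 7 (mod 13).
  i = 3 (α = 4): (4−11)(4−8)(4−12)(4−2) = (−7)·(−4)·(−8)·2 = −448 ≡ 7, so v_3 = 7^{−1} = 2 (mod 13).
  i = 4 (α = 12): (12−11)(12−8)(12−4)(12−2) = 1·4·8·10 = 320 ≡ 8, so v_4 = 8^{−1} = 5 (mod 13).
  i = 5 (α = 2): (2−11)(2−8)(2−4)(2−12) = (−9)·(−6)·(−2)·(−10) = 1080 ≡ 1, so v_5 = 1^{−1} = 1 (mod 13).
  v = [11, 7, 2, 5, 1].
Step 2: syndromes of r = [9, 0, 10, 12, 8] (all sums mod 13).
  S_0 = Σ v_i r_i = 11·9 + 7·0 + 2·10 + 5·12 + 1·8 = 187 ≡ 5.
  S_1 = Σ v_i α_i r_i = 11·11·9 + 7·8·0 + 2·4·10 + 5·12·12 + 1·2·8 = 1905 ≡ 7.
  α_i^2 mod 13 = [4, 12, 3, 1, 4].
  S_2 = Σ v_i α_i^2 r_i = 11·4·9 + 7·12·0 + 2·3·10 + 5·1·12 + 1·4·8 = 548 ≡ 2.
  S = (5, 7, 2) ≠ 0, so r is not a codeword (an error is present).
Step 3: locate the error. For a single error e at position i, S_ℓ = v_i·e·α_i^ℓ, so α_err = S_1/S_0.
  S_0^{−1} = 5^{−1} = 8 (mod 13), so α_err = 7·8 = 56 ≡ 4 = α_3. Error position i = 3.
  Consistency check: S_2/S_1 = 2·2 = 4 ≡ 4 = α_err ✓ (single-error assumption holds).
Step 4: error magnitude e = S_0/v_3 = S_0·∏_{j≠3}(α_3 − α_j) = 5·7 = 35 ≡ 9 (mod 13).
Step 5: correct position 3: c_3 = r_3 − e = 10 − 9 ≡ 1 (mod 13). Hence c = [9, 0, 1, 12, 8].
  Check: interpolating c through the α_i gives m(x) = 2 + 3·x (degree < 2) with m(α_i) = c_i for every i, so c is indeed a codeword.
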